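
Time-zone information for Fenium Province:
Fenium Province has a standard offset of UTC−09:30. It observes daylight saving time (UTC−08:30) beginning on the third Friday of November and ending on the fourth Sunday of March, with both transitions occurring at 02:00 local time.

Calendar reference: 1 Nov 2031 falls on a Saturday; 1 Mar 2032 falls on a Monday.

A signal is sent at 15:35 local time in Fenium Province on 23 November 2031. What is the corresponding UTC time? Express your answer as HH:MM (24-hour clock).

00:05

1 November 2031 is a Saturday, so the first Friday is November 7 and the third is November 21.
1 March 2032 is a Monday, so the first Sunday is March 7 and the fourth is March 28.
23 November 2031 falls between 21 November 2031 and 28 March 2032, so daylight saving is in effect and Fenium Province is at UTC−08:30.
15:35 local + 8h30m = 00:05 UTC (rolling into the next day, 24 November 2031).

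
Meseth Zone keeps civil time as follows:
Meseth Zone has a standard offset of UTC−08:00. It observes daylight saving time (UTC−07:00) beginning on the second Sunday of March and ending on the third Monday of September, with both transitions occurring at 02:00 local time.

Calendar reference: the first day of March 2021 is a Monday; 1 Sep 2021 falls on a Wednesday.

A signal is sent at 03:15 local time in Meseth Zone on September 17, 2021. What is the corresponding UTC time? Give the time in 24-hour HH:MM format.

10:15

1 March 2021 is a Monday, so the first Sunday is March 7 and the second is March 14.
1 September 2021 is a Wednesday, so the first Monday is September 6 and the third is September 20.
September 17, 2021 lies within the daylight-saving period (14 March – 20 September), so Meseth Zone is on daylight time, UTC−07:00.
03:15 local + 7h = 10:15 UTC.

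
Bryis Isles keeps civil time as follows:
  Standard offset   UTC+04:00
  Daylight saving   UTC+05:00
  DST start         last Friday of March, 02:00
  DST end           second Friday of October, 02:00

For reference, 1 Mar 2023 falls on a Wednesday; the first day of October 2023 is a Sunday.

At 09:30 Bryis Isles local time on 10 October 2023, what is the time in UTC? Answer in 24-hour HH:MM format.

04:30

1 March 2023 is a Wednesday, so Fridays fall on 3, 10, 17, 24, 31; the last is March 31.
1 October 2023 is a Sunday, so the first Friday is October 6 and the second is October 13.
Daylight saving runs 31 March – 13 October; 10 October 2023 is inside that window, so Bryis Isles is at UTC+05:00.
09:30 local − 5h = 04:30 UTC.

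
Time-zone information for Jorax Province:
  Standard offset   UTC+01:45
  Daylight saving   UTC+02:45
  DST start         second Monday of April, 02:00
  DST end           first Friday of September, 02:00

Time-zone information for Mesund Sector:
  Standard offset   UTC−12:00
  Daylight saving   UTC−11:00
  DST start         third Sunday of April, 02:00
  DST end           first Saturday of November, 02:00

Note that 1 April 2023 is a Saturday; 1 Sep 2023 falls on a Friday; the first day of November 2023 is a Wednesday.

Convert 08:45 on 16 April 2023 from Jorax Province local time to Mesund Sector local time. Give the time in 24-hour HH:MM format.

18:00

1 April 2023 is a Saturday, so the first Monday is April 3 and the second is April 10.
1 September 2023 is a Friday, so the first Friday is September 1.
16 April 2023 falls between 10 April and 1 September, so daylight saving is in effect and Jorax Province is at UTC+02:45.
08:45 Jorax Province − 2h45m = 06:00 UTC.
1 April 2023 is a Saturday, so the first Sunday is April 2 and the third is April 16.
1 November 2023 is a Wednesday, so the first Saturday is November 4.
At the standard offset (UTC−12:00), 06:00 UTC − 12h = 18:00 Mesund Sector standard time (rolling into the previous day, 15 April 2023).
The standard-time date in Mesund Sector, 15 April 2023, is outside the daylight-saving period (16 April – 4 November), so Mesund Sector is on standard time, UTC−12:00.
06:00 UTC − 12h = 18:00 Mesund Sector (rolling into the previous day, 15 April 2023).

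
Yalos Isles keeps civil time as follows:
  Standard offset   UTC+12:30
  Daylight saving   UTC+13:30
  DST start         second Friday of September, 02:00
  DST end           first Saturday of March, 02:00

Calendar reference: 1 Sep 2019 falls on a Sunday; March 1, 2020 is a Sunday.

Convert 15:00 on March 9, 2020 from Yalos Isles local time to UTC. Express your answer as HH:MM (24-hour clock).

02:30

1 September 2019 is a Sunday, so the first Friday is September 6 and the second is September 13.
1 March 2020 is a Sunday, so the first Saturday is March 7.
March 9, 2020 is outside the daylight-saving period (13 September 2019 – 7 March 2020), so Yalos Isles is on standard time, UTC+12:30.
15:00 local − 12h30m = 02:30 UTC.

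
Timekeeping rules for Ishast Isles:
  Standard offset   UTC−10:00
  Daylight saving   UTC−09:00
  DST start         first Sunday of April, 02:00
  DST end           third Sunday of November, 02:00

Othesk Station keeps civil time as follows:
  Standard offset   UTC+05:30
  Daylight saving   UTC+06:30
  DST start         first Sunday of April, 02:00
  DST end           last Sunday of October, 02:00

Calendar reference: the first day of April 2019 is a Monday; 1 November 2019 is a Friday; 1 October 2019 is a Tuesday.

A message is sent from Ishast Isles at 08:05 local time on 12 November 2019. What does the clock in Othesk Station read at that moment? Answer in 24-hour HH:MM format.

1 April 2019 is a Monday, so the first Sunday is April 7.
1 November 2019 is a Friday, so the first Sunday is November 3 and the third is November 17.
12 November 2019 lies within the daylight-saving period (7 April – 17 November), so Ishast Isles is on daylight time, UTC−09:00.
08:05 Ishast Isles + 9h = 17:05 UTC.
1 April 2019 is a Monday, so the first Sunday is April 7.
1 October 2019 is a Tuesday, so Sundays fall on 6, 13, 20, 27; the last is October 27.
At the standard offset (UTC+05:30), 17:05 UTC + 5h30m = 22:35 Othesk Station standard time.
The standard-time date in Othesk Station, 12 November 2019, does not fall between 7 April and 27 October, so daylight saving is not in effect and Othesk Station is at UTC+05:30.
17:05 UTC + 5h30m = 22:35 Othesk Station.

22:35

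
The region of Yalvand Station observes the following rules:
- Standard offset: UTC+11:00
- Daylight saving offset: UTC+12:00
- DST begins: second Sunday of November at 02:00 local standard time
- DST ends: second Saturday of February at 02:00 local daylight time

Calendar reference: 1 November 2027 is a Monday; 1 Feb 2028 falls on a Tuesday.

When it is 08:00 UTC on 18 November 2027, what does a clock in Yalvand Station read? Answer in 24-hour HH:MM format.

20:00

1 November 2027 is a Monday, so the first Sunday is November 7 and the second is November 14.
1 February 2028 is a Tuesday, so the first Saturday is February 5 and the second is February 12.
At the standard offset (UTC+11:00), 08:00 UTC + 11h = 19:00 Yalvand Station standard time.
The standard-time date in Yalvand Station, 18 November 2027, lies within the daylight-saving period (14 November 2027 – 12 February 2028), so Yalvand Station is on daylight time, UTC+12:00.
08:00 UTC + 12h = 20:00 local.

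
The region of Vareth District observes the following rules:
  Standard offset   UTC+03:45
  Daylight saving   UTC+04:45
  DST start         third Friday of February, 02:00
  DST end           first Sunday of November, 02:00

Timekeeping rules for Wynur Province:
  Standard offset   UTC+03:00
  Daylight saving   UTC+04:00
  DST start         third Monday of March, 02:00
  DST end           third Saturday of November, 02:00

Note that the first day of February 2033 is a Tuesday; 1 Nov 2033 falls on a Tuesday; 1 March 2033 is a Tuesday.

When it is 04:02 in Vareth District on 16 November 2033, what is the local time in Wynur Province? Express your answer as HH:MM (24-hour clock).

04:17

1 February 2033 is a Tuesday, so the first Friday is February 4 and the third is February 18.
1 November 2033 is a Tuesday, so the first Sunday is November 6.
16 November 2033 is outside the daylight-saving period (18 February – 6 November), so Vareth District is on standard time, UTC+03:45.
04:02 Vareth District − 3h45m = 00:17 UTC.
1 March 2033 is a Tuesday, so the first Monday is March 7 and the third is March 21.
1 November 2033 is a Tuesday, so the first Saturday is November 5 and the third is November 19.
At the standard offset (UTC+03:00), 00:17 UTC + 3h = 03:17 Wynur Province standard time.
The standard-time date in Wynur Province, 16 November 2033, falls between 21 March and 19 November, so daylight saving is in effect and Wynur Province is at UTC+04:00.
00:17 UTC + 4h = 04:17 Wynur Province.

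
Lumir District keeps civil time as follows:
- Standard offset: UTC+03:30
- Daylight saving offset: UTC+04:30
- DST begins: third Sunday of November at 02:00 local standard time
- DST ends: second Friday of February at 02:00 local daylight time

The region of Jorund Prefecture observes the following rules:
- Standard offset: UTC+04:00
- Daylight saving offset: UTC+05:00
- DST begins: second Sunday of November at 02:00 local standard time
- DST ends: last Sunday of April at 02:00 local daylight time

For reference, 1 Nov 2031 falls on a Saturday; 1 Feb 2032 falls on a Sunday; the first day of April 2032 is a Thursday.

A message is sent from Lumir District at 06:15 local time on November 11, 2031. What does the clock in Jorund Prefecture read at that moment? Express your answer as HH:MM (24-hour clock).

07:45

1 November 2031 is a Saturday, so the first Sunday is November 2 and the third is November 16.
1 February 2032 is a Sunday, so the first Friday is February 6 and the second is February 13.
November 11, 2031 does not fall between 16 November 2031 and 13 February 2032, so daylight saving is not in effect and Lumir District is at UTC+03:30.
06:15 Lumir District − 3h30m = 02:45 UTC.
1 November 2031 is a Saturday, so the first Sunday is November 2 and the second is November 9.
1 April 2032 is a Thursday, so Sundays fall on 4, 11, 18, 25; the last is April 25.
At the standard offset (UTC+04:00), 02:45 UTC + 4h = 06:45 Jorund Prefecture standard time.
The standard-time date in Jorund Prefecture, November 11, 2031, lies within the daylight-saving period (9 November 2031 – 25 April 2032), so Jorund Prefecture is on daylight time, UTC+05:00.
02:45 UTC + 5h = 07:45 Jorund Prefecture.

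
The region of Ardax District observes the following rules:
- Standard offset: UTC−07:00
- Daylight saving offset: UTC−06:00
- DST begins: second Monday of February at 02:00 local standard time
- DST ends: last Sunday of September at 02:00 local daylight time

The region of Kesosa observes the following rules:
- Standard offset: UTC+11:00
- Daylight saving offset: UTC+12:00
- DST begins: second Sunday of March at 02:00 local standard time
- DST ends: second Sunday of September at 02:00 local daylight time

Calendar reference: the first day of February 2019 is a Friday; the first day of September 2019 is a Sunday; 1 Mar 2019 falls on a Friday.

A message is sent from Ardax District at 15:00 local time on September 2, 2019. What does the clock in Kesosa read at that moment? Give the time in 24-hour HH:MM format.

09:00

1 February 2019 is a Friday, so the first Monday is February 4 and the second is February 11.
1 September 2019 is a Sunday, so Sundays fall on 1, 8, 15, 22, 29; the last is September 29.
Daylight saving runs 11 February – 29 September; September 2, 2019 is inside that window, so Ardax District is at UTC−06:00.
15:00 Ardax District + 6h = 21:00 UTC.
1 March 2019 is a Friday, so the first Sunday is March 3 and the second is March 10.
1 September 2019 is a Sunday, so the first Sunday is September 1 and the second is September 8.
At the standard offset (UTC+11:00), 21:00 UTC + 11h = 08:00 Kesosa standard time (rolling into the next day, 3 September 2019).
The standard-time date in Kesosa, September 3, 2019, falls between 10 March and 8 September, so daylight saving is in effect and Kesosa is at UTC+12:00.
21:00 UTC + 12h = 09:00 Kesosa (rolling into the next day, 3 September 2019).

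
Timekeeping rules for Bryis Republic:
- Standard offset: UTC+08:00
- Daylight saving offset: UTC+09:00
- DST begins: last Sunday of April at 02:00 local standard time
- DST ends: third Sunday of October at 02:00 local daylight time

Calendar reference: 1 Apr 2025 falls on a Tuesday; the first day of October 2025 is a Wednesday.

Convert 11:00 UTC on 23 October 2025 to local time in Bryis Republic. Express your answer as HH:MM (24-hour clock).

19:00

1 April 2025 is a Tuesday, so Sundays fall on 6, 13, 20, 27; the last is April 27.
1 October 2025 is a Wednesday, so the first Sunday is October 5 and the third is October 19.
At the standard offset (UTC+08:00), 11:00 UTC + 8h = 19:00 Bryis Republic standard time.
The standard-time date in Bryis Republic, 23 October 2025, is outside the daylight-saving period (27 April – 19 October), so Bryis Republic is on standard time, UTC+08:00.
11:00 UTC + 8h = 19:00 local.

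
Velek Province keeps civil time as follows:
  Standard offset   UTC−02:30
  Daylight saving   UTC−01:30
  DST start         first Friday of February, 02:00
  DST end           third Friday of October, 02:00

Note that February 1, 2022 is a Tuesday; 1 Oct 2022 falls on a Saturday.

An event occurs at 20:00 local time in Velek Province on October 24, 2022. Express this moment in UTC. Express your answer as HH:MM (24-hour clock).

22:30

1 February 2022 is a Tuesday, so the first Friday is February 4.
1 October 2022 is a Saturday, so the first Friday is October 7 and the third is October 21.
Daylight saving runs 4 February – 21 October; October 24, 2022 is outside that window, so Velek Province is on standard time at UTC−02:30.
20:00 local + 2h30m = 22:30 UTC.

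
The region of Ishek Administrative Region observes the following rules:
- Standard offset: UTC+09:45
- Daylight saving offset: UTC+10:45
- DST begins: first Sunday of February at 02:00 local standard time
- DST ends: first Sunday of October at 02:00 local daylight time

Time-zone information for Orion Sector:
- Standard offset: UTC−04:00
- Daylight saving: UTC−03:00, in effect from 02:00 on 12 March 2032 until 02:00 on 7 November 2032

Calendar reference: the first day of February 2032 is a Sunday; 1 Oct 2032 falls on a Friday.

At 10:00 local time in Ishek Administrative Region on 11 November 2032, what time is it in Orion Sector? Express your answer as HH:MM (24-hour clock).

1 February 2032 is a Sunday, so the first Sunday is February 1.
1 October 2032 is a Friday, so the first Sunday is October 3.
11 November 2032 is outside the daylight-saving period (1 February – 3 October), so Ishek Administrative Region is on standard time, UTC+09:45.
10:00 Ishek Administrative Region − 9h45m = 00:15 UTC.
At the standard offset (UTC−04:00), 00:15 UTC − 4h = 20:15 Orion Sector standard time (rolling into the previous day, 10 November 2032).
Daylight saving runs 12 March – 7 November; the standard-time date in Orion Sector, 10 November 2032, is outside that window, so Orion Sector is on standard time at UTC−04:00.
00:15 UTC − 4h = 20:15 Orion Sector (rolling into the previous day, 10 November 2032).

20:15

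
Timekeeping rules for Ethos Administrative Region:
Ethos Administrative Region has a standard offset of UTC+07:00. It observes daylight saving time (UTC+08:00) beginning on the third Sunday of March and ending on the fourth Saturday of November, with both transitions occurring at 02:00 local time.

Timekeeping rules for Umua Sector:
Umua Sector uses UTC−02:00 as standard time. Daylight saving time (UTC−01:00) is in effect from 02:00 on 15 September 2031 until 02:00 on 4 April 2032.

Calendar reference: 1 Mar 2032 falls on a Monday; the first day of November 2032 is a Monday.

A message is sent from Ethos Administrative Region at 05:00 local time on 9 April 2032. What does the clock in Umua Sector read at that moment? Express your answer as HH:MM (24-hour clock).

1 March 2032 is a Monday, so the first Sunday is March 7 and the third is March 21.
1 November 2032 is a Monday, so the first Saturday is November 6 and the fourth is November 27.
9 April 2032 lies within the daylight-saving period (21 March – 27 November), so Ethos Administrative Region is on daylight time, UTC+08:00.
05:00 Ethos Administrative Region − 8h = 21:00 UTC (rolling into the previous day, 8 April 2032).
At the standard offset (UTC−02:00), 21:00 UTC − 2h = 19:00 Umua Sector standard time.
The standard-time date in Umua Sector, 8 April 2032, does not fall between 15 September 2031 and 4 April 2032, so daylight saving is not in effect and Umua Sector is at UTC−02:00.
21:00 UTC − 2h = 19:00 Umua Sector.

19:00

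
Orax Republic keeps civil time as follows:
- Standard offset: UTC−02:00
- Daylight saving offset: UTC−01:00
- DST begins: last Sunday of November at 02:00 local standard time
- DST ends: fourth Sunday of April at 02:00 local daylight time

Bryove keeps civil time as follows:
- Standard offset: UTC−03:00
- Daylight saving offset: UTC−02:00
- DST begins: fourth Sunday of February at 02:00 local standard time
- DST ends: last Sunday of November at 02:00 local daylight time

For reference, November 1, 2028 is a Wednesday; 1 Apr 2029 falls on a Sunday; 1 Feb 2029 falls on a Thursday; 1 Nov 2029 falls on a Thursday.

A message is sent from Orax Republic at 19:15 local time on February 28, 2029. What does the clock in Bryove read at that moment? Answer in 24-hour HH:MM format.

1 November 2028 is a Wednesday, so Sundays fall on 5, 12, 19, 26; the last is November 26.
1 April 2029 is a Sunday, so the first Sunday is April 1 and the fourth is April 22.
February 28, 2029 lies within the daylight-saving period (26 November 2028 – 22 April 2029), so Orax Republic is on daylight time, UTC−01:00.
19:15 Orax Republic + 1h = 20:15 UTC.
1 February 2029 is a Thursday, so the first Sunday is February 4 and the fourth is February 25.
1 November 2029 is a Thursday, so Sundays fall on 4, 11, 18, 25; the last is November 25.
At the standard offset (UTC−03:00), 20:15 UTC − 3h = 17:15 Bryove standard time.
Daylight saving runs 25 February – 25 November; the standard-time date in Bryove, February 28, 2029, is inside that window, so Bryove is at UTC−02:00.
20:15 UTC − 2h = 18:15 Bryove.

18:15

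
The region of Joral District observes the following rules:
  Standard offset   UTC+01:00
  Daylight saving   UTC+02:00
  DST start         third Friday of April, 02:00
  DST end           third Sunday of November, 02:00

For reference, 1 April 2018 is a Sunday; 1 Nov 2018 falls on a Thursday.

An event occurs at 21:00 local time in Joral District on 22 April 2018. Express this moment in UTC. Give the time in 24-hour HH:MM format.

19:00

1 April 2018 is a Sunday, so the first Friday is April 6 and the third is April 20.
1 November 2018 is a Thursday, so the first Sunday is November 4 and the third is November 18.
22 April 2018 lies within the daylight-saving period (20 April – 18 November), so Joral District is on daylight time, UTC+02:00.
21:00 local − 2h = 19:00 UTC.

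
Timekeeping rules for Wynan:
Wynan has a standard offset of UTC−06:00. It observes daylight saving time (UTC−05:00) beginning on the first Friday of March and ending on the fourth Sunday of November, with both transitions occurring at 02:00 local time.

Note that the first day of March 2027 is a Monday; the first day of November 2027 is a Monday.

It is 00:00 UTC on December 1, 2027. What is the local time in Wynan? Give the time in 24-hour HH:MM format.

18:00

1 March 2027 is a Monday, so the first Friday is March 5.
1 November 2027 is a Monday, so the first Sunday is November 7 and the fourth is November 28.
At the standard offset (UTC−06:00), 00:00 UTC − 6h = 18:00 Wynan standard time (rolling into the previous day, 30 November 2027).
Daylight saving runs 5 March – 28 November; the standard-time date in Wynan, November 30, 2027, is outside that window, so Wynan is on standard time at UTC−06:00.
00:00 UTC − 6h = 18:00 local (rolling into the previous day, 30 November 2027).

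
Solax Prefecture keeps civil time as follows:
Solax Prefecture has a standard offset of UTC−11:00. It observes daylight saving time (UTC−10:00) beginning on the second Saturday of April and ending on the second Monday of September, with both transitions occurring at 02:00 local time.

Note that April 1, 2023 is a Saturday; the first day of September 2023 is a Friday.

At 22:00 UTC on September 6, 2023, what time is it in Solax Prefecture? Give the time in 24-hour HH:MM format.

12:00

1 April 2023 is a Saturday, so the first Saturday is April 1 and the second is April 8.
1 September 2023 is a Friday, so the first Monday is September 4 and the second is September 11.
At the standard offset (UTC−11:00), 22:00 UTC − 11h = 11:00 Solax Prefecture standard time.
The standard-time date in Solax Prefecture, September 6, 2023, falls between 8 April and 11 September, so daylight saving is in effect and Solax Prefecture is at UTC−10:00.
22:00 UTC − 10h = 12:00 local.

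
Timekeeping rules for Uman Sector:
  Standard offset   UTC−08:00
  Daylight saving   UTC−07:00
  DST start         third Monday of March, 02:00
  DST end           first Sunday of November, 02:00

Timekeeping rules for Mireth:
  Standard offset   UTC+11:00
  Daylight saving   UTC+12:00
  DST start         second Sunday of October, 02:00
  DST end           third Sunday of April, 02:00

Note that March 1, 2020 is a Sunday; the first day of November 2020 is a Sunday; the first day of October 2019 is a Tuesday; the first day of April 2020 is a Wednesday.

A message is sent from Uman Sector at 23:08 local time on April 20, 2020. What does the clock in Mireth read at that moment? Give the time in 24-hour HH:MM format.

1 March 2020 is a Sunday, so the first Monday is March 2 and the third is March 16.
1 November 2020 is a Sunday, so the first Sunday is November 1.
Daylight saving runs 16 March – 1 November; April 20, 2020 is inside that window, so Uman Sector is at UTC−07:00.
23:08 Uman Sector + 7h = 06:08 UTC (rolling into the next day, 21 April 2020).
1 October 2019 is a Tuesday, so the first Sunday is October 6 and the second is October 13.
1 April 2020 is a Wednesday, so the first Sunday is April 5 and the third is April 19.
At the standard offset (UTC+11:00), 06:08 UTC + 11h = 17:08 Mireth standard time.
The standard-time date in Mireth, April 21, 2020, is outside the daylight-saving period (13 October 2019 – 19 April 2020), so Mireth is on standard time, UTC+11:00.
06:08 UTC + 11h = 17:08 Mireth.

17:08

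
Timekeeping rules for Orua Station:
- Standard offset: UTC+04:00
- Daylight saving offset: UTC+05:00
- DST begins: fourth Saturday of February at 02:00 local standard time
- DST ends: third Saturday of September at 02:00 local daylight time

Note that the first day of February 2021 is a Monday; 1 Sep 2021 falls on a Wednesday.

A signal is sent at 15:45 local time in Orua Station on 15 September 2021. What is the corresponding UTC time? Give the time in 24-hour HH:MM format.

10:45

1 February 2021 is a Monday, so the first Saturday is February 6 and the fourth is February 27.
1 September 2021 is a Wednesday, so the first Saturday is September 4 and the third is September 18.
15 September 2021 lies within the daylight-saving period (27 February – 18 September), so Orua Station is on daylight time, UTC+05:00.
15:45 local − 5h = 10:45 UTC.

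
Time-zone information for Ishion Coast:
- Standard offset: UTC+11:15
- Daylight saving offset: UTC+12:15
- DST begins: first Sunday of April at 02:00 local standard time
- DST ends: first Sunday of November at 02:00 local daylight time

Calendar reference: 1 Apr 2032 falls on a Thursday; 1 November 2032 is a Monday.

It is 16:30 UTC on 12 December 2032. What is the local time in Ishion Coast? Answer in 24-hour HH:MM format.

1 April 2032 is a Thursday, so the first Sunday is April 4.
1 November 2032 is a Monday, so the first Sunday is November 7.
At the standard offset (UTC+11:15), 16:30 UTC + 11h15m = 03:45 Ishion Coast standard time (rolling into the next day, 13 December 2032).
The standard-time date in Ishion Coast, 13 December 2032, is outside the daylight-saving period (4 April – 7 November), so Ishion Coast is on standard time, UTC+11:15.
16:30 UTC + 11h15m = 03:45 local (rolling into the next day, 13 December 2032).

03:45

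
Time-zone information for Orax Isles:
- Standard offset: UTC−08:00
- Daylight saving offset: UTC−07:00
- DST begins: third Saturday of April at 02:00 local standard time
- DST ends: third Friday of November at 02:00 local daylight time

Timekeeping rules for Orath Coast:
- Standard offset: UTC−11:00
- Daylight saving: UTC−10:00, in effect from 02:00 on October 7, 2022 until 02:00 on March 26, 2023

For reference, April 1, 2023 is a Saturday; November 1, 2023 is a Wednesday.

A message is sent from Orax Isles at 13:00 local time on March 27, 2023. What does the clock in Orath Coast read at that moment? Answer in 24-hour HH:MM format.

10:00

1 April 2023 is a Saturday, so the first Saturday is April 1 and the third is April 15.
1 November 2023 is a Wednesday, so the first Friday is November 3 and the third is November 17.
March 27, 2023 does not fall between 15 April and 17 November, so daylight saving is not in effect and Orax Isles is at UTC−08:00.
13:00 Orax Isles + 8h = 21:00 UTC.
At the standard offset (UTC−11:00), 21:00 UTC − 11h = 10:00 Orath Coast standard time.
The standard-time date in Orath Coast, March 27, 2023, does not fall between 7 October 2022 and 26 March 2023, so daylight saving is not in effect and Orath Coast is at UTC−11:00.
21:00 UTC − 11h = 10:00 Orath Coast.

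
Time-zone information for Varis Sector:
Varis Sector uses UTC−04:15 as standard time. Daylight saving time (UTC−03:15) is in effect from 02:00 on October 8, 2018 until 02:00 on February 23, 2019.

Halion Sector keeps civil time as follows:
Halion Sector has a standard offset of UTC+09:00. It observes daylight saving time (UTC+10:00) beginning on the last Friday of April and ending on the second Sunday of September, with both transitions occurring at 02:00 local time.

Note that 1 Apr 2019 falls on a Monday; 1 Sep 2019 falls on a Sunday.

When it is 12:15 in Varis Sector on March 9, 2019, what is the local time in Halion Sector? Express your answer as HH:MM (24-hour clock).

01:30

Daylight saving runs 8 October 2018 – 23 February 2019; March 9, 2019 is outside that window, so Varis Sector is on standard time at UTC−04:15.
12:15 Varis Sector + 4h15m = 16:30 UTC.
1 April 2019 is a Monday, so Fridays fall on 5, 12, 19, 26; the last is April 26.
1 September 2019 is a Sunday, so the first Sunday is September 1 and the second is September 8.
At the standard offset (UTC+09:00), 16:30 UTC + 9h = 01:30 Halion Sector standard time (rolling into the next day, 10 March 2019).
The standard-time date in Halion Sector, March 10, 2019, is outside the daylight-saving period (26 April – 8 September), so Halion Sector is on standard time, UTC+09:00.
16:30 UTC + 9h = 01:30 Halion Sector (rolling into the next day, 10 March 2019).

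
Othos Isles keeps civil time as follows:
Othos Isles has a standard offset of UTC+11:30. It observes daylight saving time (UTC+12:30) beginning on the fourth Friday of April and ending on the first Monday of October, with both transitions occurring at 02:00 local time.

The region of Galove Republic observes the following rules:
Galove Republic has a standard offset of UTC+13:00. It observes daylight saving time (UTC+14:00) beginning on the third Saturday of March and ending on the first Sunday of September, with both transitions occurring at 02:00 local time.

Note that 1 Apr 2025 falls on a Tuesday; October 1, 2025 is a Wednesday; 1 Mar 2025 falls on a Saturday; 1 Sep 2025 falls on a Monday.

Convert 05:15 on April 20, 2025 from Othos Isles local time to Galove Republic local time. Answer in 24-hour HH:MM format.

07:45

1 April 2025 is a Tuesday, so the first Friday is April 4 and the fourth is April 25.
1 October 2025 is a Wednesday, so the first Monday is October 6.
Daylight saving runs 25 April – 6 October; April 20, 2025 is outside that window, so Othos Isles is on standard time at UTC+11:30.
05:15 Othos Isles − 11h30m = 17:45 UTC (rolling into the previous day, 19 April 2025).
1 March 2025 is a Saturday, so the first Saturday is March 1 and the third is March 15.
1 September 2025 is a Monday, so the first Sunday is September 7.
At the standard offset (UTC+13:00), 17:45 UTC + 13h = 06:45 Galove Republic standard time (rolling into the next day, 20 April 2025).
The standard-time date in Galove Republic, April 20, 2025, lies within the daylight-saving period (15 March – 7 September), so Galove Republic is on daylight time, UTC+14:00.
17:45 UTC + 14h = 07:45 Galove Republic (rolling into the next day, 20 April 2025).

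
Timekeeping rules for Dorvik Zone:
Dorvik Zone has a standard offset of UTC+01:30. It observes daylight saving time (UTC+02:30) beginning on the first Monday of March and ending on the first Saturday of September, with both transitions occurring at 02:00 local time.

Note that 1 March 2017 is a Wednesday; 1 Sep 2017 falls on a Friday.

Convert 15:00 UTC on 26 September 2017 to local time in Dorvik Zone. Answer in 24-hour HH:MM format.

16:30

1 March 2017 is a Wednesday, so the first Monday is March 6.
1 September 2017 is a Friday, so the first Saturday is September 2.
At the standard offset (UTC+01:30), 15:00 UTC + 1h30m = 16:30 Dorvik Zone standard time.
The standard-time date in Dorvik Zone, 26 September 2017, is outside the daylight-saving period (6 March – 2 September), so Dorvik Zone is on standard time, UTC+01:30.
15:00 UTC + 1h30m = 16:30 local.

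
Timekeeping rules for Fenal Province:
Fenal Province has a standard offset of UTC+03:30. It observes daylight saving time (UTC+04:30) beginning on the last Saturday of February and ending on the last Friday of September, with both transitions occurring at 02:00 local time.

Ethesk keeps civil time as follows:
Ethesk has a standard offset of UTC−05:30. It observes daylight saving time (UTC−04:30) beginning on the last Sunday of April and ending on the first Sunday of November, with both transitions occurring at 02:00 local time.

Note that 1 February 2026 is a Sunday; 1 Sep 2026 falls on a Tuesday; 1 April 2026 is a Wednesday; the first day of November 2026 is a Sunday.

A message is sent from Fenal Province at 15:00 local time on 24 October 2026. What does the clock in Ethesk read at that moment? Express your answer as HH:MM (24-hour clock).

1 February 2026 is a Sunday, so Saturdays fall on 7, 14, 21, 28; the last is February 28.
1 September 2026 is a Tuesday, so Fridays fall on 4, 11, 18, 25; the last is September 25.
Daylight saving runs 28 February – 25 September; 24 October 2026 is outside that window, so Fenal Province is on standard time at UTC+03:30.
15:00 Fenal Province − 3h30m = 11:30 UTC.
1 April 2026 is a Wednesday, so Sundays fall on 5, 12, 19, 26; the last is April 26.
1 November 2026 is a Sunday, so the first Sunday is November 1.
At the standard offset (UTC−05:30), 11:30 UTC − 5h30m = 06:00 Ethesk standard time.
The standard-time date in Ethesk, 24 October 2026, lies within the daylight-saving period (26 April – 1 November), so Ethesk is on daylight time, UTC−04:30.
11:30 UTC − 4h30m = 07:00 Ethesk.

07:00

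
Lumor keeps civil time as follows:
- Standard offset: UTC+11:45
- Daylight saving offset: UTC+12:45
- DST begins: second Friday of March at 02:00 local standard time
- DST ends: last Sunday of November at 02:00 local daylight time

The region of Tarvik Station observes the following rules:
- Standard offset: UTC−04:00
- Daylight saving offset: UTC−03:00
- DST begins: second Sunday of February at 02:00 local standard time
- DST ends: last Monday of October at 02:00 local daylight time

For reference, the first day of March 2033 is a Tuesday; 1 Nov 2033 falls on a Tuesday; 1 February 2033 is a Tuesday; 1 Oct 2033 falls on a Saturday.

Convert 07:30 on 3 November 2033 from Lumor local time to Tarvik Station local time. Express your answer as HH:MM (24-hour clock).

14:45

1 March 2033 is a Tuesday, so the first Friday is March 4 and the second is March 11.
1 November 2033 is a Tuesday, so Sundays fall on 6, 13, 20, 27; the last is November 27.
3 November 2033 lies within the daylight-saving period (11 March – 27 November), so Lumor is on daylight time, UTC+12:45.
07:30 Lumor − 12h45m = 18:45 UTC (rolling into the previous day, 2 November 2033).
1 February 2033 is a Tuesday, so the first Sunday is February 6 and the second is February 13.
1 October 2033 is a Saturday, so Mondays fall on 3, 10, 17, 24, 31; the last is October 31.
At the standard offset (UTC−04:00), 18:45 UTC − 4h = 14:45 Tarvik Station standard time.
The standard-time date in Tarvik Station, 2 November 2033, does not fall between 13 February and 31 October, so daylight saving is not in effect and Tarvik Station is at UTC−04:00.
18:45 UTC − 4h = 14:45 Tarvik Station.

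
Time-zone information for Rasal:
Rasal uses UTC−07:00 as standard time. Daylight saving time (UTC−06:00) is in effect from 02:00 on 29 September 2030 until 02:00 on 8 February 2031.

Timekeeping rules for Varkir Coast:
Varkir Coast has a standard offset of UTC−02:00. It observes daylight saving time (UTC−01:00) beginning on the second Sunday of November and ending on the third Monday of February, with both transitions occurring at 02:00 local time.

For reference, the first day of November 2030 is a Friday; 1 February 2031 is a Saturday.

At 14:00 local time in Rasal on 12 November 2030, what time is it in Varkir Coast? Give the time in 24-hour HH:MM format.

12 November 2030 falls between 29 September 2030 and 8 February 2031, so daylight saving is in effect and Rasal is at UTC−06:00.
14:00 Rasal + 6h = 20:00 UTC.
1 November 2030 is a Friday, so the first Sunday is November 3 and the second is November 10.
1 February 2031 is a Saturday, so the first Monday is February 3 and the third is February 17.
At the standard offset (UTC−02:00), 20:00 UTC − 2h = 18:00 Varkir Coast standard time.
The standard-time date in Varkir Coast, 12 November 2030, lies within the daylight-saving period (10 November 2030 – 17 February 2031), so Varkir Coast is on daylight time, UTC−01:00.
20:00 UTC − 1h = 19:00 Varkir Coast.

19:00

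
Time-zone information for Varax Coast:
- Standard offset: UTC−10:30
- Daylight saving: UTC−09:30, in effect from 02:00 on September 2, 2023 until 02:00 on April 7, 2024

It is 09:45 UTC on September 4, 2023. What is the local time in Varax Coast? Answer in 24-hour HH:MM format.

00:15

At the standard offset (UTC−10:30), 09:45 UTC − 10h30m = 23:15 Varax Coast standard time (rolling into the previous day, 3 September 2023).
The standard-time date in Varax Coast, September 3, 2023, lies within the daylight-saving period (2 September 2023 – 7 April 2024), so Varax Coast is on daylight time, UTC−09:30.
09:45 UTC − 9h30m = 00:15 local.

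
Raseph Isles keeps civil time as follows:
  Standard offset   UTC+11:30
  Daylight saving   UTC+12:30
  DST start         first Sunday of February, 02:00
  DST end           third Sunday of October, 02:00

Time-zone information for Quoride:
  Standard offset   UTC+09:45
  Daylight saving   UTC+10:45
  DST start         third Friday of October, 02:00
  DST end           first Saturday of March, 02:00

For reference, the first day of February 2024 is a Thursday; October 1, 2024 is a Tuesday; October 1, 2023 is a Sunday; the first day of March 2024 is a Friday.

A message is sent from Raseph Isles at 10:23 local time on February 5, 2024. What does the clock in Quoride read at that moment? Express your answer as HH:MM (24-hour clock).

1 February 2024 is a Thursday, so the first Sunday is February 4.
1 October 2024 is a Tuesday, so the first Sunday is October 6 and the third is October 20.
February 5, 2024 falls between 4 February and 20 October, so daylight saving is in effect and Raseph Isles is at UTC+12:30.
10:23 Raseph Isles − 12h30m = 21:53 UTC (rolling into the previous day, 4 February 2024).
1 October 2023 is a Sunday, so the first Friday is October 6 and the third is October 20.
1 March 2024 is a Friday, so the first Saturday is March 2.
At the standard offset (UTC+09:45), 21:53 UTC + 9h45m = 07:38 Quoride standard time (rolling into the next day, 5 February 2024).
The standard-time date in Quoride, February 5, 2024, falls between 20 October 2023 and 2 March 2024, so daylight saving is in effect and Quoride is at UTC+10:45.
21:53 UTC + 10h45m = 08:38 Quoride (rolling into the next day, 5 February 2024).

08:38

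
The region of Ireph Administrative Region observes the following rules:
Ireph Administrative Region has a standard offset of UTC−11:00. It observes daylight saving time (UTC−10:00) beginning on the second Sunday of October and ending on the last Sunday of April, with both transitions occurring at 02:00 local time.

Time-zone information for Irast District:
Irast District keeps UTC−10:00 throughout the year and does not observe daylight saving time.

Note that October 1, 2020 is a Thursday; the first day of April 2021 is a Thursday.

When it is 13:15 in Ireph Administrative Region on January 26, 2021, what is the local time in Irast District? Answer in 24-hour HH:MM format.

1 October 2020 is a Thursday, so the first Sunday is October 4 and the second is October 11.
1 April 2021 is a Thursday, so Sundays fall on 4, 11, 18, 25; the last is April 25.
January 26, 2021 falls between 11 October 2020 and 25 April 2021, so daylight saving is in effect and Ireph Administrative Region is at UTC−10:00.
13:15 Ireph Administrative Region + 10h = 23:15 UTC.
Irast District has no daylight saving, so its offset is UTC−10:00 year-round.
23:15 UTC − 10h = 13:15 Irast District.

13:15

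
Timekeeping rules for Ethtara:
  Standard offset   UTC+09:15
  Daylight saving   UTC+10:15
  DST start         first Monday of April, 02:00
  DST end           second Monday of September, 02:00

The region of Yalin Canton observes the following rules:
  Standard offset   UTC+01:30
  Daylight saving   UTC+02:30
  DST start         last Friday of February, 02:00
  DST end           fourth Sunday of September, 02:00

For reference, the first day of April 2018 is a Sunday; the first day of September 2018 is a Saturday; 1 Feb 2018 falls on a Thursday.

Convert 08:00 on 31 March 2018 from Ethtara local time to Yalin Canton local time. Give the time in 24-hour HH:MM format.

1 April 2018 is a Sunday, so the first Monday is April 2.
1 September 2018 is a Saturday, so the first Monday is September 3 and the second is September 10.
Daylight saving runs 2 April – 10 September; 31 March 2018 is outside that window, so Ethtara is on standard time at UTC+09:15.
08:00 Ethtara − 9h15m = 22:45 UTC (rolling into the previous day, 30 March 2018).
1 February 2018 is a Thursday, so Fridays fall on 2, 9, 16, 23; the last is February 23.
1 September 2018 is a Saturday, so the first Sunday is September 2 and the fourth is September 23.
At the standard offset (UTC+01:30), 22:45 UTC + 1h30m = 00:15 Yalin Canton standard time (rolling into the next day, 31 March 2018).
Daylight saving runs 23 February – 23 September; the standard-time date in Yalin Canton, 31 March 2018, is inside that window, so Yalin Canton is at UTC+02:30.
22:45 UTC + 2h30m = 01:15 Yalin Canton (rolling into the next day, 31 March 2018).

01:15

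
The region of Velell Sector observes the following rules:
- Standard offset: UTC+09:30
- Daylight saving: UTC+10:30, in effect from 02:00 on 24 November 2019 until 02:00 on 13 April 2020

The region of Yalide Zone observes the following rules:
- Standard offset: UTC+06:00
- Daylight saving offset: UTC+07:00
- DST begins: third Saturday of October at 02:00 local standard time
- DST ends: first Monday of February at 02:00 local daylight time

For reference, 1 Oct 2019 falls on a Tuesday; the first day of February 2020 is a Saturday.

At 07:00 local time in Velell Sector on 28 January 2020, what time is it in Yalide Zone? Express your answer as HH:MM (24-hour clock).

28 January 2020 lies within the daylight-saving period (24 November 2019 – 13 April 2020), so Velell Sector is on daylight time, UTC+10:30.
07:00 Velell Sector − 10h30m = 20:30 UTC (rolling into the previous day, 27 January 2020).
1 October 2019 is a Tuesday, so the first Saturday is October 5 and the third is October 19.
1 February 2020 is a Saturday, so the first Monday is February 3.
At the standard offset (UTC+06:00), 20:30 UTC + 6h = 02:30 Yalide Zone standard time (rolling into the next day, 28 January 2020).
The standard-time date in Yalide Zone, 28 January 2020, lies within the daylight-saving period (19 October 2019 – 3 February 2020), so Yalide Zone is on daylight time, UTC+07:00.
20:30 UTC + 7h = 03:30 Yalide Zone (rolling into the next day, 28 January 2020).

03:30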